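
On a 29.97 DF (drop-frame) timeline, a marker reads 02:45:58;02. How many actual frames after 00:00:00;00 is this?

298444

As if non-drop at 30 labels/s: (2 × 3600 + 45 × 60 + 58) × 30 + 2 = 298742.
Minute boundaries passed: 165; those not divisible by 10: 165 − 16 = 149; dropped labels = 2 × 149 = 298.
Actual frame index = 298742 − 298 = 298444.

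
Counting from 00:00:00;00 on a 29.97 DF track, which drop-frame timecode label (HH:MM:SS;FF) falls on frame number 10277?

Each 10-minute DF block holds 10 × 60 × 30 − 9 × 2 = 17982 frames. 10277 ÷ 17982 → 0 full blocks, remainder 10277.
Within the partial block the first minute is 1800 frames and each further minute 1798, so 5 further minute boundaries passed. Total skipped labels = 18 × 0 + 2 × 5 = 10.
Non-drop label index = 10277 + 10 = 10287; at 30 labels/s that is 00:05:42:27, i.e. DF 00:05:42;27.

00:05:42;27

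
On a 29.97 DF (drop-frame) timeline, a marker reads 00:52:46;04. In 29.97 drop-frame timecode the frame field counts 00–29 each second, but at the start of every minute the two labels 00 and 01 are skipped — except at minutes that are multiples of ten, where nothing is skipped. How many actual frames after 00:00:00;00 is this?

Complete 10-minute blocks: 5, each 17982 frames → 89910.
Remaining 2 whole minutes in the current block: 1800 + 1 × 1798 = 3598 frames.
Within the current minute: 46 × 30 + 4 − 2 = 1382 (labels ;00/;01 skipped at this minute). Total = 89910 + 3598 + 1382 = 94890.

94890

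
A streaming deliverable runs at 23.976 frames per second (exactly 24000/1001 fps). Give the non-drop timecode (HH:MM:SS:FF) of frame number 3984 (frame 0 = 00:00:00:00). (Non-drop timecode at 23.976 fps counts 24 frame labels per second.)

00:02:46:00

3984 ÷ 24 = 166 full seconds, remainder 0 frames.
166 s = 0 h 2 min 46 s.
Timecode: 00:02:46:00.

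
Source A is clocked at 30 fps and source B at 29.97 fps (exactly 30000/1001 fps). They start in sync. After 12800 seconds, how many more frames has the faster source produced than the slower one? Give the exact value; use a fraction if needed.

A emits 30 × 12800 = 384000 frames; B emits 30000/1001 × 12800 = 384000000/1001.
Difference = 384000/1001 frames (≈ 383.6164); B is behind A.

384000/1001 frames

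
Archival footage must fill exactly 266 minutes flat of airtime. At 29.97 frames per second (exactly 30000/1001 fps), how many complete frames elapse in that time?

266 min = 15960 s.
Frames = 15960 × 30000/1001 = 68400000/143 ≈ 478321.6783.
Complete frames: 478321.

478321 frames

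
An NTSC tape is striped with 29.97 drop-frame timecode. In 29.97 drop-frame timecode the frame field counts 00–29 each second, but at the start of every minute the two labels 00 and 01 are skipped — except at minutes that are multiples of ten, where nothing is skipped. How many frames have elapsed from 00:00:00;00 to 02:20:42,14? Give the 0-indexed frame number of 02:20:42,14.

Complete 10-minute blocks: 14, each 17982 frames → 251748.
Remaining 0 whole minutes in the current block: 0 frames.
Within the current minute: 42 × 30 + 14 = 1274. Total = 251748 + 0 + 1274 = 253022.

253022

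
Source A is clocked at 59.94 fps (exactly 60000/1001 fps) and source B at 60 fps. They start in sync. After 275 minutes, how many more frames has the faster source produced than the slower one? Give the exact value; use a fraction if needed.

275 min = 16500 s.
A emits 60000/1001 × 16500 = 90000000/91 frames; B emits 60 × 16500 = 990000.
Difference = 90000/91 frames (≈ 989.0110); B is ahead of A.

90000/91 frames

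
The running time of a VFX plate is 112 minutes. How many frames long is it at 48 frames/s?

322560 frames

112 min = 6720 s.
Frames = 6720 × 48 = 322560.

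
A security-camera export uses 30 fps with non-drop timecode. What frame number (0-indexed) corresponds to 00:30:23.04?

frame 54694

Total seconds to the label: (0 × 3600 + 30 × 60 + 23) = 1823.
Frame index = 1823 × 30 + 4 = 54694.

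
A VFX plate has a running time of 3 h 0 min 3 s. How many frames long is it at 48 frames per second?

518544 frames

3 h 0 min 3 s = 10803 s.
Frames = 10803 × 48 = 518544.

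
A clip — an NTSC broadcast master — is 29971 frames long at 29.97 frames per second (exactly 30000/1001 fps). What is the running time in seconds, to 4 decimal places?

1000.0324 seconds

Running time = 29971 × 1001/30000 = 30000971/30000 s ≈ 1000.0324 s.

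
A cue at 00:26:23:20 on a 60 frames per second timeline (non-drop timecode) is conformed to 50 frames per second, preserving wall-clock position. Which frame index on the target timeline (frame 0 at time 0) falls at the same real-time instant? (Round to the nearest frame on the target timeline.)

Source frame index: (0×3600 + 26×60 + 23) × 60 + 20 = 95000.
Real time: 95000 / (60) = 4750/3 s.
Target frame: (4750/3) × (50) = 237500/3 ≈ 79166.667 → 79167.

frame 79167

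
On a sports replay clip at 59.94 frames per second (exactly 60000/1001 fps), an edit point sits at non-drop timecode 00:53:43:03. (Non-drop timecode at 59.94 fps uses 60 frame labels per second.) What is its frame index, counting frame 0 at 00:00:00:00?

Total seconds to the label: (0 × 3600 + 53 × 60 + 43) = 3223.
Frame index = 3223 × 60 + 3 = 193383.

frame 193383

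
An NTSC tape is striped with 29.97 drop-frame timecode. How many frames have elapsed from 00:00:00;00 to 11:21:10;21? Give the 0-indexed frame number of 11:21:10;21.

1224895

Complete 10-minute blocks: 68, each 17982 frames → 1222776.
Remaining 1 whole minute in the current block: 1800 + 0 × 1798 = 1800 frames.
Within the current minute: 10 × 30 + 21 − 2 = 319 (labels ;00/;01 skipped at this minute). Total = 1222776 + 1800 + 319 = 1224895.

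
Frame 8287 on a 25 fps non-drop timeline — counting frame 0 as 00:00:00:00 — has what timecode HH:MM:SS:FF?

00:05:31:12

8287 ÷ 25 = 331 full seconds, remainder 12 frames.
331 s = 0 h 5 min 31 s.
Timecode: 00:05:31:12.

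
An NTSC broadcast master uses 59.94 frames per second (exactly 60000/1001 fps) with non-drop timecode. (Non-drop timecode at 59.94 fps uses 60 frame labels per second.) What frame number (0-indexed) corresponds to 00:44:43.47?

Total seconds to the label: (0 × 3600 + 44 × 60 + 43) = 2683.
Frame index = 2683 × 60 + 47 = 161027.

frame 161027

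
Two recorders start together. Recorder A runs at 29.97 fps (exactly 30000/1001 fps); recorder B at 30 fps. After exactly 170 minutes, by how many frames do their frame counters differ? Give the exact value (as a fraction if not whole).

306000/1001 frames

170 min = 10200 s.
A emits 30000/1001 × 10200 = 306000000/1001 frames; B emits 30 × 10200 = 306000.
Difference = 306000/1001 frames (≈ 305.6943); B is ahead of A.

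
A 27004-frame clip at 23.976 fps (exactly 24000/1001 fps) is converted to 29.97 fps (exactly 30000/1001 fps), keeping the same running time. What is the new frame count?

33755 frames

Target frames = source frames × (target rate / source rate) = 27004 × (30000/1001)/(24000/1001) = 27004 × 5/4 = 33755.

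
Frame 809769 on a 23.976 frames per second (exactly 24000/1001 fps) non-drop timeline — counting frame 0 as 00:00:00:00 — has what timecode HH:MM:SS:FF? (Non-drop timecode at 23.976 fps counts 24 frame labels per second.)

809769 ÷ 24 = 33740 full seconds, remainder 9 frames.
33740 s = 9 h 22 min 20 s.
Timecode: 09:22:20:09.

09:22:20:09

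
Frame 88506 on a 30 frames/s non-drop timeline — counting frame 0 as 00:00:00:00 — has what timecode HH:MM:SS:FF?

88506 ÷ 30 = 2950 full seconds, remainder 6 frames.
2950 s = 0 h 49 min 10 s.
Timecode: 00:49:10:06.

00:49:10:06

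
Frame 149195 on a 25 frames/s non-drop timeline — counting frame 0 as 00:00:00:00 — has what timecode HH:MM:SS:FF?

01:39:27:20

149195 ÷ 25 = 5967 full seconds, remainder 20 frames.
5967 s = 1 h 39 min 27 s.
Timecode: 01:39:27:20.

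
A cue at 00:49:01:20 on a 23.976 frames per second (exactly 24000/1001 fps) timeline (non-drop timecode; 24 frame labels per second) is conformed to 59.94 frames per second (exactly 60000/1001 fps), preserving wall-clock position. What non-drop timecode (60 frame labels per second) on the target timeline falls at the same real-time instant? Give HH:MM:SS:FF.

00:49:01:50

Source frame index: (0×3600 + 49×60 + 1) × 24 + 20 = 70604.
Real time: 70604 / (24000/1001) = 17668651/6000 s.
Target frame: (17668651/6000) × (60000/1001) = 176510.
At 60 labels/s: frame 176510 → 00:49:01:50.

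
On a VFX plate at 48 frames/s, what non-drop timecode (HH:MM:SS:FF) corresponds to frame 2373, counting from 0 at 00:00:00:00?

00:00:49:21

2373 ÷ 48 = 49 full seconds, remainder 21 frames.
49 s = 0 h 0 min 49 s.
Timecode: 00:00:49:21.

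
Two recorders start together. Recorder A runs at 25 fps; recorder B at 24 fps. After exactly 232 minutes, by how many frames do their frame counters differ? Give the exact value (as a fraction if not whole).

232 min = 13920 s.
A emits 25 × 13920 = 348000 frames; B emits 24 × 13920 = 334080.
Difference = 13920 frames; B is behind A.

13920 frames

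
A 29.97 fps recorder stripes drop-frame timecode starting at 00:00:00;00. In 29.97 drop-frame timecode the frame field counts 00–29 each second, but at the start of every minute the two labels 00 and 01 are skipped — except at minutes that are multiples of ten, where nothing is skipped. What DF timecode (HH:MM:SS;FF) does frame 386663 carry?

03:35:01;21

Ten DF minutes hold 17982 frames, so frame 386663 lies in block 21 (frames 377622–395603) with 9041 frames into that block.
The block's first minute is 1800 frames and the rest 1798 each; 9041 frames reaches minute 5, so 21 × 18 + 5 × 2 = 388 labels have been skipped so far.
Adding those back, label number 386663 + 388 = 387051 at 30 labels/s is 12901 s + 21 f = 3 h 35 min 1 s frame 21, i.e. 03:35:01;21.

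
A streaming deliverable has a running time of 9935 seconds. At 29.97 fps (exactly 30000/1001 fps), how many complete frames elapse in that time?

297752 frames

Frames = 9935 × 30000/1001 = 298050000/1001 ≈ 297752.2478.
Complete frames: 297752.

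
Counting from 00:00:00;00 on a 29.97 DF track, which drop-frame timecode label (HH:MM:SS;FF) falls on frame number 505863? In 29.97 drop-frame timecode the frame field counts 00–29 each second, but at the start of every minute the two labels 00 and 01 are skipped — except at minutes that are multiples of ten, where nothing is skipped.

04:41:18;29

Each 10-minute DF block holds 10 × 60 × 30 − 9 × 2 = 17982 frames. 505863 ÷ 17982 → 28 full blocks, remainder 2367.
Within the partial block the first minute is 1800 frames and each further minute 1798, so 1 further minute boundary passed. Total skipped labels = 18 × 28 + 2 × 1 = 506.
Non-drop label index = 505863 + 506 = 506369; at 30 labels/s that is 04:41:18:29, i.e. DF 04:41:18;29.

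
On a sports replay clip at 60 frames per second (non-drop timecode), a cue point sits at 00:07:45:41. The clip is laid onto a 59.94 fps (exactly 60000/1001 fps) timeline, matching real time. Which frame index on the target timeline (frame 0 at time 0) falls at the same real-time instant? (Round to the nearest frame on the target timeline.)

frame 27913

Source frame index: (0×3600 + 7×60 + 45) × 60 + 41 = 27941.
Real time: 27941 / (60) = 27941/60 s.
Target frame: (27941/60) × (60000/1001) = 27941000/1001 ≈ 27913.087 → 27913.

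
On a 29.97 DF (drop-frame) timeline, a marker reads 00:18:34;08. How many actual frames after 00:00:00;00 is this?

Complete 10-minute blocks: 1, each 17982 frames → 17982.
Remaining 8 whole minutes in the current block: 1800 + 7 × 1798 = 14386 frames.
Within the current minute: 34 × 30 + 8 − 2 = 1026 (labels ;00/;01 skipped at this minute). Total = 17982 + 14386 + 1026 = 33394.

33394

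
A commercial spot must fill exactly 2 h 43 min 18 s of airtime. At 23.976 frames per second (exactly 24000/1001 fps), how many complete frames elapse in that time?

234917 frames

2 h 43 min 18 s = 9798 s.
Frames = 9798 × 24000/1001 = 235152000/1001 ≈ 234917.0829.
Complete frames: 234917.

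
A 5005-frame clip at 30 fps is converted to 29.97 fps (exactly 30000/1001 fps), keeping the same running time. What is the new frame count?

5000 frames

Target frames = source frames × (target rate / source rate) = 5005 × (30000/1001)/(30) = 5005 × 1000/1001 = 5000.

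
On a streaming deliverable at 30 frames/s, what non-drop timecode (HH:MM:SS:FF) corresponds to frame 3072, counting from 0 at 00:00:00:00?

3072 ÷ 30 = 102 full seconds, remainder 12 frames.
102 s = 0 h 1 min 42 s.
Timecode: 00:01:42:12.

00:01:42:12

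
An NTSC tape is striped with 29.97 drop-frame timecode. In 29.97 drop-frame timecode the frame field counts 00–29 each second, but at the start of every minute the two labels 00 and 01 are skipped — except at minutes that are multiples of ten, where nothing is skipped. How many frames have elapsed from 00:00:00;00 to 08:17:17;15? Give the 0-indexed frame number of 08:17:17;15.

Complete 10-minute blocks: 49, each 17982 frames → 881118.
Remaining 7 whole minutes in the current block: 1800 + 6 × 1798 = 12588 frames.
Within the current minute: 17 × 30 + 15 − 2 = 523 (labels ;00/;01 skipped at this minute). Total = 881118 + 12588 + 523 = 894229.

894229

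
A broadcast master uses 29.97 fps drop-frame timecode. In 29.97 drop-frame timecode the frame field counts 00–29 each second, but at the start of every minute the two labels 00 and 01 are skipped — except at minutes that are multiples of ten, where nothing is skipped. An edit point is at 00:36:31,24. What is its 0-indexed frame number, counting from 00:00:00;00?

65688

As if non-drop at 30 labels/s: (0 × 3600 + 36 × 60 + 31) × 30 + 24 = 65754.
Minute boundaries passed: 36; those not divisible by 10: 36 − 3 = 33; dropped labels = 2 × 33 = 66.
Actual frame index = 65754 − 66 = 65688.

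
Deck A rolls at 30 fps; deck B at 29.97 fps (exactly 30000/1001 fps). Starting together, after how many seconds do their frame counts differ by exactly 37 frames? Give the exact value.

The gap grows by |30000/1001 − 30| = 30/1001 frames per second.
Time for a 37-frame gap: 37 ÷ (30/1001) = 37037/30 s.

37037/30 seconds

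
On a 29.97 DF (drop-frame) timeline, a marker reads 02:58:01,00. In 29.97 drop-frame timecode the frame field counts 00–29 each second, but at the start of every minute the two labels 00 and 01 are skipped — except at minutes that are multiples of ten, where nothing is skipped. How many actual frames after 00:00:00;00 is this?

Complete 10-minute blocks: 17, each 17982 frames → 305694.
Remaining 8 whole minutes in the current block: 1800 + 7 × 1798 = 14386 frames.
Within the current minute: 1 × 30 + 0 − 2 = 28 (labels ;00/;01 skipped at this minute). Total = 305694 + 14386 + 28 = 320108.

320108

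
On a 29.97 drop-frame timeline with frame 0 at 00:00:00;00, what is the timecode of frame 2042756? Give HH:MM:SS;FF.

18:56:00;02

Each 10-minute DF block holds 10 × 60 × 30 − 9 × 2 = 17982 frames. 2042756 ÷ 17982 → 113 full blocks, remainder 10790.
Within the partial block the first minute is 1800 frames and each further minute 1798, so 6 further minute boundaries passed. Total skipped labels = 18 × 113 + 2 × 6 = 2046.
Non-drop label index = 2042756 + 2046 = 2044802; at 30 labels/s that is 18:56:00:02, i.e. DF 18:56:00;02.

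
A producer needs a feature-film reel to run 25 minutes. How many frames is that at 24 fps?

25 min = 1500 s.
Frames = 1500 × 24 = 36000.

36000 frames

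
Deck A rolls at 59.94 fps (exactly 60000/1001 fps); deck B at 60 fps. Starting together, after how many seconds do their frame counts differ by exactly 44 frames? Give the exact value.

11011/15 seconds

The gap grows by |60 − 60000/1001| = 60/1001 frames per second.
Time for a 44-frame gap: 44 ÷ (60/1001) = 11011/15 s.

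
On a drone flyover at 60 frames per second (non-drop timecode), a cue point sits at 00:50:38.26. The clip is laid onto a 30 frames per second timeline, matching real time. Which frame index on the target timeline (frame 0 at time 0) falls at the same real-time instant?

Source frame index: (0×3600 + 50×60 + 38) × 60 + 26 = 182306.
Real time: 182306 / (60) = 91153/30 s.
Target frame: (91153/30) × (30) = 91153.

frame 91153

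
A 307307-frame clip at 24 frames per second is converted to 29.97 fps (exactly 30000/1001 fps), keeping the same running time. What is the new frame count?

Target frames = source frames × (target rate / source rate) = 307307 × (30000/1001)/(24) = 307307 × 1250/1001 = 383750.

383750 frames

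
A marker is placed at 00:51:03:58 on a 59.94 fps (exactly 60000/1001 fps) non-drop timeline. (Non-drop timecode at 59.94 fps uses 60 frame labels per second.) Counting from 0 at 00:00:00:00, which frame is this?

frame 183838

Total seconds to the label: (0 × 3600 + 51 × 60 + 3) = 3063.
Frame index = 3063 × 60 + 58 = 183838.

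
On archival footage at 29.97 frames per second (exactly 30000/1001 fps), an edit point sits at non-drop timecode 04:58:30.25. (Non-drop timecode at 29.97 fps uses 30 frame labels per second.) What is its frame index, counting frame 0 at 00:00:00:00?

frame 537325

Total seconds to the label: (4 × 3600 + 58 × 60 + 30) = 17910.
Frame index = 17910 × 30 + 25 = 537325.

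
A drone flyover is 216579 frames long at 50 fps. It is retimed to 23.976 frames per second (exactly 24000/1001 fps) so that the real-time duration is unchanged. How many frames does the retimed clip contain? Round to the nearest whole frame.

103854 frames

Frames at target rate = 216579 × (24000/1001) / (50) = 9450720/91 ≈ 103854.066.
Nearest whole frame: 103854.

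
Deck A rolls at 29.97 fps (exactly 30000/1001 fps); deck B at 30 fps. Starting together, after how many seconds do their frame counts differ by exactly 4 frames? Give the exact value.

The gap grows by |30 − 30000/1001| = 30/1001 frames per second.
Time for a 4-frame gap: 4 ÷ (30/1001) = 2002/15 s.

2002/15 seconds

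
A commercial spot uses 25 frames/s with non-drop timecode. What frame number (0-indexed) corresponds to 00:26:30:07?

frame 39757

Total seconds to the label: (0 × 3600 + 26 × 60 + 30) = 1590.
Frame index = 1590 × 25 + 7 = 39757.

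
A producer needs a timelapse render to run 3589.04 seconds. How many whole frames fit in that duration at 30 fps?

107671 frames

Frames = 3589.04 × 30 = 538356/5 ≈ 107671.2000.
Complete frames: 107671.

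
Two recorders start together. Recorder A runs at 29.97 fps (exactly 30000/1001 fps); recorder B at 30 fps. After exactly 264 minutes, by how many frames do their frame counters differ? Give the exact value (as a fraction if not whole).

43200/91 frames

264 min = 15840 s.
A emits 30000/1001 × 15840 = 43200000/91 frames; B emits 30 × 15840 = 475200.
Difference = 43200/91 frames (≈ 474.7253); B is ahead of A.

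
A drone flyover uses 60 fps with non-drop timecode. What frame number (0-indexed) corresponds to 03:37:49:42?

784182

Total seconds to the label: (3 × 3600 + 37 × 60 + 49) = 13069.
Frame index = 13069 × 60 + 42 = 784182.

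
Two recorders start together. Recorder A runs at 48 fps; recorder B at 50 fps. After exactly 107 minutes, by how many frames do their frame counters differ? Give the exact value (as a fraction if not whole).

107 min = 6420 s.
A emits 48 × 6420 = 308160 frames; B emits 50 × 6420 = 321000.
Difference = 12840 frames; B is ahead of A.

12840 frames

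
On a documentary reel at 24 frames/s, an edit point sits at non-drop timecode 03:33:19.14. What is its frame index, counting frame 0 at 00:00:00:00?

307190

Total seconds to the label: (3 × 3600 + 33 × 60 + 19) = 12799.
Frame index = 12799 × 24 + 14 = 307190.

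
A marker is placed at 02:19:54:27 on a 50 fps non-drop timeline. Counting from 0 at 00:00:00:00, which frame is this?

419727

Total seconds to the label: (2 × 3600 + 19 × 60 + 54) = 8394.
Frame index = 8394 × 50 + 27 = 419727.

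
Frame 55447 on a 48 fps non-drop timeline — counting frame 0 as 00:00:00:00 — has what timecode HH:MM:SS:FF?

00:19:15:07

55447 ÷ 48 = 1155 full seconds, remainder 7 frames.
1155 s = 0 h 19 min 15 s.
Timecode: 00:19:15:07.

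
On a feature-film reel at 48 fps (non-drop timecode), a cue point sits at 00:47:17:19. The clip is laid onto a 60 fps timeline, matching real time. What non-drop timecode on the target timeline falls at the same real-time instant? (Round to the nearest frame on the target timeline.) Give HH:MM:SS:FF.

Source frame index: (0×3600 + 47×60 + 17) × 48 + 19 = 136195.
Real time: 136195 / (48) = 136195/48 s.
Target frame: (136195/48) × (60) = 680975/4 ≈ 170243.750 → 170244.
At 60 labels/s: frame 170244 → 00:47:17:24.

00:47:17:24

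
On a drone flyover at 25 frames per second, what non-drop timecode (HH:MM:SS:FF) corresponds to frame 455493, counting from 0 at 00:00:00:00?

455493 ÷ 25 = 18219 full seconds, remainder 18 frames.
18219 s = 5 h 3 min 39 s.
Timecode: 05:03:39:18.

05:03:39:18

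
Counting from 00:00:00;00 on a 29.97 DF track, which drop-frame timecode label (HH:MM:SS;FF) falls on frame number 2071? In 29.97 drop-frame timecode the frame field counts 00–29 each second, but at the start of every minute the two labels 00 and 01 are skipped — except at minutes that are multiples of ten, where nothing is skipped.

Ten DF minutes hold 17982 frames, so frame 2071 lies in block 0 (frames 0–17981) with 2071 frames into that block.
The block's first minute is 1800 frames and the rest 1798 each; 2071 frames reaches minute 1, so 0 × 18 + 1 × 2 = 2 labels have been skipped so far.
Adding those back, label number 2071 + 2 = 2073 at 30 labels/s is 69 s + 3 f = 0 h 1 min 9 s frame 3, i.e. 00:01:09;03.

00:01:09;03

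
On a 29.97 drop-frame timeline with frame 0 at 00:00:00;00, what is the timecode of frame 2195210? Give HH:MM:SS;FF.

Each 10-minute DF block holds 10 × 60 × 30 − 9 × 2 = 17982 frames. 2195210 ÷ 17982 → 122 full blocks, remainder 1406.
Within the partial block the first minute is 1800 frames and each further minute 1798, so 0 further minute boundaries passed. Total skipped labels = 18 × 122 + 2 × 0 = 2196.
Non-drop label index = 2195210 + 2196 = 2197406; at 30 labels/s that is 20:20:46:26, i.e. DF 20:20:46;26.

20:20:46;26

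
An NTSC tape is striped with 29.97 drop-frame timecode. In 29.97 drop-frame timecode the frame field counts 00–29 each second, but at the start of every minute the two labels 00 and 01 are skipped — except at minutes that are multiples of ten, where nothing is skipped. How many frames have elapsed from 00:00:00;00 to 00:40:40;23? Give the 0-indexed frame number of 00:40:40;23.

73151

As if non-drop at 30 labels/s: (0 × 3600 + 40 × 60 + 40) × 30 + 23 = 73223.
Minute boundaries passed: 40; those not divisible by 10: 40 − 4 = 36; dropped labels = 2 × 36 = 72.
Actual frame index = 73223 − 72 = 73151.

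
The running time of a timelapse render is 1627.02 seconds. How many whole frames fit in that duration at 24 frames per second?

39048 frames

Frames = 1627.02 × 24 = 976212/25 ≈ 39048.4800.
Complete frames: 39048.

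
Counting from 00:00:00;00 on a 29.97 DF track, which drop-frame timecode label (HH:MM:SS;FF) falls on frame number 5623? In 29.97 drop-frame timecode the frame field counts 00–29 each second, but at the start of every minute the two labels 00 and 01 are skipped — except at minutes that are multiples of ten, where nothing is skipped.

Ten DF minutes hold 17982 frames, so frame 5623 lies in block 0 (frames 0–17981) with 5623 frames into that block.
The block's first minute is 1800 frames and the rest 1798 each; 5623 frames reaches minute 3, so 0 × 18 + 3 × 2 = 6 labels have been skipped so far.
Adding those back, label number 5623 + 6 = 5629 at 30 labels/s is 187 s + 19 f = 0 h 3 min 7 s frame 19, i.e. 00:03:07;19.

00:03:07;19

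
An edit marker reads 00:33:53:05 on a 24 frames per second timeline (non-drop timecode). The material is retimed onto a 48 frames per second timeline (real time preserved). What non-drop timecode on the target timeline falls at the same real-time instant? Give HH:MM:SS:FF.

Source frame index: (0×3600 + 33×60 + 53) × 24 + 5 = 48797.
Real time: 48797 / (24) = 48797/24 s.
Target frame: (48797/24) × (48) = 97594.
At 48 labels/s: frame 97594 → 00:33:53:10.

00:33:53:10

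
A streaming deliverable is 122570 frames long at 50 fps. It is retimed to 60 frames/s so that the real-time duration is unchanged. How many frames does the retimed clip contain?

Target frames = source frames × (target rate / source rate) = 122570 × (60)/(50) = 122570 × 6/5 = 147084.

147084 frames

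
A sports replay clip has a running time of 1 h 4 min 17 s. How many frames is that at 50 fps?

1 h 4 min 17 s = 3857 s.
Frames = 3857 × 50 = 192850.

192850 frames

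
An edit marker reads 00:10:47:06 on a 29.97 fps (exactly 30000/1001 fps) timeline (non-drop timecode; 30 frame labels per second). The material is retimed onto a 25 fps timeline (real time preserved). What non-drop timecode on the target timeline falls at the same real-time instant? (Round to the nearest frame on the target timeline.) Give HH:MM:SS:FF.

Source frame index: (0×3600 + 10×60 + 47) × 30 + 6 = 19416.
Real time: 19416 / (30000/1001) = 809809/1250 s.
Target frame: (809809/1250) × (25) = 809809/50 ≈ 16196.180 → 16196.
At 25 labels/s: frame 16196 → 00:10:47:21.

00:10:47:21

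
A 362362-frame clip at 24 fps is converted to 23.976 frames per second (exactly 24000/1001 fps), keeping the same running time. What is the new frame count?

362000 frames

Target frames = source frames × (target rate / source rate) = 362362 × (24000/1001)/(24) = 362362 × 1000/1001 = 362000.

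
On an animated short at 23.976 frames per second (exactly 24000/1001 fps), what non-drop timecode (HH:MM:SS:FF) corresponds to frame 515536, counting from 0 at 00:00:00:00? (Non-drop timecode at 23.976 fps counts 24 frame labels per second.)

515536 ÷ 24 = 21480 full seconds, remainder 16 frames.
21480 s = 5 h 58 min 0 s.
Timecode: 05:58:00:16.

05:58:00:16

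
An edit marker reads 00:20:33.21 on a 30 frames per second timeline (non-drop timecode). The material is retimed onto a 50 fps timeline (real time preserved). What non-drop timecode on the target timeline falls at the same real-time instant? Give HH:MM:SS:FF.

00:20:33:35

Source frame index: (0×3600 + 20×60 + 33) × 30 + 21 = 37011.
Real time: 37011 / (30) = 12337/10 s.
Target frame: (12337/10) × (50) = 61685.
At 50 labels/s: frame 61685 → 00:20:33:35.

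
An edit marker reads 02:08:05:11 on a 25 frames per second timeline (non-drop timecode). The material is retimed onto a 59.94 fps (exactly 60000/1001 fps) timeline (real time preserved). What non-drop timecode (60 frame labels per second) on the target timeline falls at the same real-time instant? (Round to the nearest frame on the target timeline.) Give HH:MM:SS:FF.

Source frame index: (2×3600 + 8×60 + 5) × 25 + 11 = 192136.
Real time: 192136 / (25) = 192136/25 s.
Target frame: (192136/25) × (60000/1001) = 65875200/143 ≈ 460665.734 → 460666.
At 60 labels/s: frame 460666 → 02:07:57:46.

02:07:57:46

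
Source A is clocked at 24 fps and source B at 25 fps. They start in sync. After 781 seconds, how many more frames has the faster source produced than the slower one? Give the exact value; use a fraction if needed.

A emits 24 × 781 = 18744 frames; B emits 25 × 781 = 19525.
Difference = 781 frames; B is ahead of A.

781 frames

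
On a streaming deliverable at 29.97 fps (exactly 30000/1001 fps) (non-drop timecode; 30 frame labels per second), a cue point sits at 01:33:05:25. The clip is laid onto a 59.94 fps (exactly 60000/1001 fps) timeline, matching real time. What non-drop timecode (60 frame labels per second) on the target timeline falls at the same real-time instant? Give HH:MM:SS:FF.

Source frame index: (1×3600 + 33×60 + 5) × 30 + 25 = 167575.
Real time: 167575 / (30000/1001) = 6709703/1200 s.
Target frame: (6709703/1200) × (60000/1001) = 335150.
At 60 labels/s: frame 335150 → 01:33:05:50.

01:33:05:50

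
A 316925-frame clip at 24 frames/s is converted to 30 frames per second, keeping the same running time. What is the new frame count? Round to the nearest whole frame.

Frames at target rate = 316925 × (30) / (24) = 1584625/4 ≈ 396156.250.
Nearest whole frame: 396156.

396156 frames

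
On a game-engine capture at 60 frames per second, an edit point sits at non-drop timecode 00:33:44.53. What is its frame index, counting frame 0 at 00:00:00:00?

121493

Total seconds to the label: (0 × 3600 + 33 × 60 + 44) = 2024.
Frame index = 2024 × 60 + 53 = 121493.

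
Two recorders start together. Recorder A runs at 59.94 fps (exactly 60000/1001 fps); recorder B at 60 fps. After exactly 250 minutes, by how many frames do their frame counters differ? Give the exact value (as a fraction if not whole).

900000/1001 frames

250 min = 15000 s.
A emits 60000/1001 × 15000 = 900000000/1001 frames; B emits 60 × 15000 = 900000.
Difference = 900000/1001 frames (≈ 899.1009); B is ahead of A.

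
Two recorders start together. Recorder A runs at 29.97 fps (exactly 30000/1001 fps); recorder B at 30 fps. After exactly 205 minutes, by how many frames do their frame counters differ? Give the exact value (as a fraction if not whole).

205 min = 12300 s.
A emits 30000/1001 × 12300 = 369000000/1001 frames; B emits 30 × 12300 = 369000.
Difference = 369000/1001 frames (≈ 368.6314); B is ahead of A.

369000/1001 frames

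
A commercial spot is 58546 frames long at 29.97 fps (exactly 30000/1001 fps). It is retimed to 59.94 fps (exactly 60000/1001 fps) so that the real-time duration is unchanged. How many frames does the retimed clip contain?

117092 frames

Frames at target rate = 58546 × (60000/1001) / (30000/1001) = 117092.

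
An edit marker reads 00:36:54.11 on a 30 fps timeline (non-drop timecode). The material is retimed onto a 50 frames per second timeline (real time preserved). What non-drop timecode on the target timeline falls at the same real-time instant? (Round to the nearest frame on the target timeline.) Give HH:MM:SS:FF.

Source frame index: (0×3600 + 36×60 + 54) × 30 + 11 = 66431.
Real time: 66431 / (30) = 66431/30 s.
Target frame: (66431/30) × (50) = 332155/3 ≈ 110718.333 → 110718.
At 50 labels/s: frame 110718 → 00:36:54:18.

00:36:54:18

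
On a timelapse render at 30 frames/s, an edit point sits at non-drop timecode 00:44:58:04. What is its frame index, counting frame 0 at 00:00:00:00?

80944

Total seconds to the label: (0 × 3600 + 44 × 60 + 58) = 2698.
Frame index = 2698 × 30 + 4 = 80944.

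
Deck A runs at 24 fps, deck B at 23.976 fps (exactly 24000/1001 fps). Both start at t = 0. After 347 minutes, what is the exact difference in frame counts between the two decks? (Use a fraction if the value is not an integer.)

499680/1001 frames

347 min = 20820 s.
A emits 24 × 20820 = 499680 frames; B emits 24000/1001 × 20820 = 499680000/1001.
Difference = 499680/1001 frames (≈ 499.1808); B is behind A.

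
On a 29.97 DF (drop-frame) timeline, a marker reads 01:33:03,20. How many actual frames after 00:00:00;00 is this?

As if non-drop at 30 labels/s: (1 × 3600 + 33 × 60 + 3) × 30 + 20 = 167510.
Minute boundaries passed: 93; those not divisible by 10: 93 − 9 = 84; dropped labels = 2 × 84 = 168.
Actual frame index = 167510 − 168 = 167342.

167342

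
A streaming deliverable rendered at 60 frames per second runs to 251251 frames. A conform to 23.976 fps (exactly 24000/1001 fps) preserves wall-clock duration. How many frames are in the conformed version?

100400 frames

Target frames = source frames × (target rate / source rate) = 251251 × (24000/1001)/(60) = 251251 × 400/1001 = 100400.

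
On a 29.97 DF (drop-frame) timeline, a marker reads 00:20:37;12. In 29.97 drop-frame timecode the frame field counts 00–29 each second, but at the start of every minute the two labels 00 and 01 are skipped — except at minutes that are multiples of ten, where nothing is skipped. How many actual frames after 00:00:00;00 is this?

37086

As if non-drop at 30 labels/s: (0 × 3600 + 20 × 60 + 37) × 30 + 12 = 37122.
Minute boundaries passed: 20; those not divisible by 10: 20 − 2 = 18; dropped labels = 2 × 18 = 36.
Actual frame index = 37122 − 36 = 37086.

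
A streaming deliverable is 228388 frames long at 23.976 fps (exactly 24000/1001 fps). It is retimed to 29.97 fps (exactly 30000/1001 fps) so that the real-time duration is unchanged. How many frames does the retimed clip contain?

Target frames = source frames × (target rate / source rate) = 228388 × (30000/1001)/(24000/1001) = 228388 × 5/4 = 285485.

285485 frames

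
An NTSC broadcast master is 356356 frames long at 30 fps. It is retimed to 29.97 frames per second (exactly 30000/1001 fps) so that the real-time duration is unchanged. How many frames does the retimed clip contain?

356000 frames

Target frames = source frames × (target rate / source rate) = 356356 × (30000/1001)/(30) = 356356 × 1000/1001 = 356000.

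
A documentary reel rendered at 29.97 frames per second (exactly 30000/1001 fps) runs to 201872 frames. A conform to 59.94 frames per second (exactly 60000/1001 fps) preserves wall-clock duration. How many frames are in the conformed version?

403744 frames

Frames at target rate = 201872 × (60000/1001) / (30000/1001) = 403744.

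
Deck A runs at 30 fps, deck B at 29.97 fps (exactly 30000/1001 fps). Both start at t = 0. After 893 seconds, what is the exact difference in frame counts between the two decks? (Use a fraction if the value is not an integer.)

A emits 30 × 893 = 26790 frames; B emits 30000/1001 × 893 = 26790000/1001.
Difference = 26790/1001 frames (≈ 26.7632); B is behind A.

26790/1001 frames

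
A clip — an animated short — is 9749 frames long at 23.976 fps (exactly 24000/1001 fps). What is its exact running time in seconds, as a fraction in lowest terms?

9758749/24000 seconds

Running time = 9749 ÷ (24000/1001) = 9749 × 1001/24000 = 9758749/24000 s.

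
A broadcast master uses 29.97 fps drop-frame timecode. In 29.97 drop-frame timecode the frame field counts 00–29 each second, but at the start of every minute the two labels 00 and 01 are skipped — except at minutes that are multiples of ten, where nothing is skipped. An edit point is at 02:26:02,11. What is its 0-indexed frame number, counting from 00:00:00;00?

As if non-drop at 30 labels/s: (2 × 3600 + 26 × 60 + 2) × 30 + 11 = 262871.
Minute boundaries passed: 146; those not divisible by 10: 146 − 14 = 132; dropped labels = 2 × 132 = 264.
Actual frame index = 262871 − 264 = 262607.

262607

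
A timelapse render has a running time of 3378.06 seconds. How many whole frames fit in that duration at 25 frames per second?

84451 frames

Frames = 3378.06 × 25 = 168903/2 ≈ 84451.5000.
Complete frames: 84451.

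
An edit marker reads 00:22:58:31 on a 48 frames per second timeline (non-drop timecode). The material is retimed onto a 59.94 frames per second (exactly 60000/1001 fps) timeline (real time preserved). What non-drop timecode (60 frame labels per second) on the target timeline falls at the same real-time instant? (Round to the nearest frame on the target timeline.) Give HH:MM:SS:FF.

Source frame index: (0×3600 + 22×60 + 58) × 48 + 31 = 66175.
Real time: 66175 / (48) = 66175/48 s.
Target frame: (66175/48) × (60000/1001) = 82718750/1001 ≈ 82636.114 → 82636.
At 60 labels/s: frame 82636 → 00:22:57:16.

00:22:57:16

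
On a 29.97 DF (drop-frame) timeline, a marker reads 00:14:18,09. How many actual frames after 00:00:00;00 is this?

25723

Complete 10-minute blocks: 1, each 17982 frames → 17982.
Remaining 4 whole minutes in the current block: 1800 + 3 × 1798 = 7194 frames.
Within the current minute: 18 × 30 + 9 − 2 = 547 (labels ;00/;01 skipped at this minute). Total = 17982 + 7194 + 547 = 25723.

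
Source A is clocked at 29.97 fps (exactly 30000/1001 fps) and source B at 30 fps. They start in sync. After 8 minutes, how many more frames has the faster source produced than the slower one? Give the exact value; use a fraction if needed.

14400/1001 frames

8 min = 480 s.
A emits 30000/1001 × 480 = 14400000/1001 frames; B emits 30 × 480 = 14400.
Difference = 14400/1001 frames (≈ 14.3856); B is ahead of A.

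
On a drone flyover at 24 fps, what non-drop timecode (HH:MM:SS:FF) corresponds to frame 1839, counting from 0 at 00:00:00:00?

00:01:16:15

1839 ÷ 24 = 76 full seconds, remainder 15 frames.
76 s = 0 h 1 min 16 s.
Timecode: 00:01:16:15.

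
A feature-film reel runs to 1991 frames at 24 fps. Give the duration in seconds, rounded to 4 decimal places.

Running time = 1991 × 1/24 = 1991/24 s ≈ 82.9583 s.

82.9583 seconds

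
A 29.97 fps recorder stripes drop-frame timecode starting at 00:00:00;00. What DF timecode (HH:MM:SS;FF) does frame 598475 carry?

Each 10-minute DF block holds 10 × 60 × 30 − 9 × 2 = 17982 frames. 598475 ÷ 17982 → 33 full blocks, remainder 5069.
Within the partial block the first minute is 1800 frames and each further minute 1798, so 2 further minute boundaries passed. Total skipped labels = 18 × 33 + 2 × 2 = 598.
Non-drop label index = 598475 + 598 = 599073; at 30 labels/s that is 05:32:49:03, i.e. DF 05:32:49;03.

05:32:49;03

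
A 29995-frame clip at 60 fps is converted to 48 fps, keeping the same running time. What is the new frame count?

Frames at target rate = 29995 × (48) / (60) = 23996.

23996 frames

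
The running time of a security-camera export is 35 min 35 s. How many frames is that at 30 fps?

64050 frames

35 min 35 s = 2135 s.
Frames = 2135 × 30 = 64050.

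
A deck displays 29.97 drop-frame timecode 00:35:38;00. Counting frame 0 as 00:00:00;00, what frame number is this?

Complete 10-minute blocks: 3, each 17982 frames → 53946.
Remaining 5 whole minutes in the current block: 1800 + 4 × 1798 = 8992 frames.
Within the current minute: 38 × 30 + 0 − 2 = 1138 (labels ;00/;01 skipped at this minute). Total = 53946 + 8992 + 1138 = 64076.

64076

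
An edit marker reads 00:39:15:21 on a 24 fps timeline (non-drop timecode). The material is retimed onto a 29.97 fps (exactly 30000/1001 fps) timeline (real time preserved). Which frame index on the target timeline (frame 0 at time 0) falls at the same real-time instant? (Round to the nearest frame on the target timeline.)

frame 70606

Source frame index: (0×3600 + 39×60 + 15) × 24 + 21 = 56541.
Real time: 56541 / (24) = 18847/8 s.
Target frame: (18847/8) × (30000/1001) = 70676250/1001 ≈ 70605.644 → 70606.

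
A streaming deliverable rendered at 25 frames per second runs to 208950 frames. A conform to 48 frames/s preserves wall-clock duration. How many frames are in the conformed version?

401184 frames

Target frames = source frames × (target rate / source rate) = 208950 × (48)/(25) = 208950 × 48/25 = 401184.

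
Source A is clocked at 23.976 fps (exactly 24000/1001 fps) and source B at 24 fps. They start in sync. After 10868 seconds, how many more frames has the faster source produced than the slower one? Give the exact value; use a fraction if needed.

A emits 24000/1001 × 10868 = 1824000/7 frames; B emits 24 × 10868 = 260832.
Difference = 1824/7 frames (≈ 260.5714); B is ahead of A.

1824/7 frames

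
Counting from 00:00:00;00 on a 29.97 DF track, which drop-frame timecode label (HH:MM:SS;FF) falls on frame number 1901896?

Each 10-minute DF block holds 10 × 60 × 30 − 9 × 2 = 17982 frames. 1901896 ÷ 17982 → 105 full blocks, remainder 13786.
Within the partial block the first minute is 1800 frames and each further minute 1798, so 7 further minute boundaries passed. Total skipped labels = 18 × 105 + 2 × 7 = 1904.
Non-drop label index = 1901896 + 1904 = 1903800; at 30 labels/s that is 17:37:40:00, i.e. DF 17:37:40;00.

17:37:40;00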